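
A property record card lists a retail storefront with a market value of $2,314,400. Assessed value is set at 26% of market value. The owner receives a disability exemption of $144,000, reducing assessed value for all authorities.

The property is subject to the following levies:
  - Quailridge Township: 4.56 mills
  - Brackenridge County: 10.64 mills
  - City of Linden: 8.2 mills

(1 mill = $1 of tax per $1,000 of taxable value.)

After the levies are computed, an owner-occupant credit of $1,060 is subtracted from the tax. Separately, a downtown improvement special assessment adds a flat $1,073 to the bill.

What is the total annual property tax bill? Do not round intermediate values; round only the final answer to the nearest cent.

$10,724.21

Assessed value = $2,314,400 × 0.26 = $601,744
Taxable value = $601,744 − $144,000 = $457,744
Quailridge Township: $457,744 × 0.00456 = $2,087.31264
Brackenridge County: $457,744 × 0.01064 = $4,870.39616
City of Linden: $457,744 × 0.0082 = $3,753.5008
Levies subtotal = $10,711.2096
After credit = $10,711.2096 − $1,060 = $9,651.2096
Total = $9,651.2096 + $1,073 = $10,724.2096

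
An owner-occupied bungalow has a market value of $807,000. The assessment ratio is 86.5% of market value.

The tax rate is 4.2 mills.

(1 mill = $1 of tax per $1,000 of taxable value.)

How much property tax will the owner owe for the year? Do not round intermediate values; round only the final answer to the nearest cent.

Assessed value = $807,000 × 0.865 = $698,055
Tax = $698,055 × 0.0042 = $2,931.831

$2,931.83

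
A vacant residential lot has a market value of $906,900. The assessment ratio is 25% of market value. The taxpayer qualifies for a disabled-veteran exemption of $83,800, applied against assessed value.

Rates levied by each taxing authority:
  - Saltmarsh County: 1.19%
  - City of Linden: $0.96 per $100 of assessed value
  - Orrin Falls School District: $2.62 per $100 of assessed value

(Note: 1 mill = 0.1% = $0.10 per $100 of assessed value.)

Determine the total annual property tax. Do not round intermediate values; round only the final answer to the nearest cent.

Assessed value = $906,900 × 0.25 = $226,725
Taxable value = $226,725 − $83,800 = $142,925
Saltmarsh County: $142,925 × 0.0119 = $1,700.8075
City of Linden: $142,925 × 0.0096 = $1,372.08
Orrin Falls School District: $142,925 × 0.0262 = $3,744.635
Total = $6,817.5225

$6,817.52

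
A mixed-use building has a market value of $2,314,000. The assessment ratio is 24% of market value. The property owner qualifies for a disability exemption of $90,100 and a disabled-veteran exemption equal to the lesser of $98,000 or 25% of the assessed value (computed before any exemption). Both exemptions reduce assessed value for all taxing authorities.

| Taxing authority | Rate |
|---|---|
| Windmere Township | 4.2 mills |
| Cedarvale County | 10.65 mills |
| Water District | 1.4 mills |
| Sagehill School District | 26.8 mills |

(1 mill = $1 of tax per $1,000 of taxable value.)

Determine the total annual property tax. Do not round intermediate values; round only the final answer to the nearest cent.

$15,810.54

Assessed value = $2,314,000 × 0.24 = $555,360
Disabled-veteran exemption = min($98,000, 25% × $555,360) = min($98,000, $138,840) = $98,000 (dollar cap binds)
Taxable value = $555,360 − $90,100 − $98,000 = $367,260
Windmere Township: $367,260 × 0.0042 = $1,542.492
Cedarvale County: $367,260 × 0.01065 = $3,911.319
Water District: $367,260 × 0.0014 = $514.164
Sagehill School District: $367,260 × 0.0268 = $9,842.568
Total = $15,810.543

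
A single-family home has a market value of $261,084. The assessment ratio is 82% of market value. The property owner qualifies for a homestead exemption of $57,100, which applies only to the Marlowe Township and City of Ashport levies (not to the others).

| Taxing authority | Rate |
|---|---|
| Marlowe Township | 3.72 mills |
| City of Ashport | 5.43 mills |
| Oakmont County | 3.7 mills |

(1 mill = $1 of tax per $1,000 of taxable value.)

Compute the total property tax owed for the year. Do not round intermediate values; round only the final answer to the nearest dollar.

Assessed value = $261,084 × 0.82 = $214,088.88
Marlowe Township: ($214,088.88 − $57,100) × 0.00372 = $156,988.88 × 0.00372 = $583.9986336
City of Ashport: ($214,088.88 − $57,100) × 0.00543 = $156,988.88 × 0.00543 = $852.4496184
Oakmont County: $214,088.88 × 0.0037 = $792.128856
Total = $2,228.577108

$2,229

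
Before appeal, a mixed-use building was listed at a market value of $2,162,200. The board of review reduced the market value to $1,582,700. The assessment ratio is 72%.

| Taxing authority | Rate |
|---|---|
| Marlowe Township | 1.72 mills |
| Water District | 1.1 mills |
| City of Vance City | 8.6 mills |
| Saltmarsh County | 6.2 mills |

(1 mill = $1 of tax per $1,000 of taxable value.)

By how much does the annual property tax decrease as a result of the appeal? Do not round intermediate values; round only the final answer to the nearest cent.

Old assessed value = $2,162,200 × 0.72 = $1,556,784
New assessed value = $1,582,700 × 0.72 = $1,139,544
Combined rate = 0.00172 + 0.0011 + 0.0086 + 0.0062 = 0.01762
Old tax = $1,556,784 × 0.01762 = $27,430.53408
New tax = $1,139,544 × 0.01762 = $20,078.76528
Reduction = $27,430.53408 − $20,078.76528 = $7,351.7688

$7,351.77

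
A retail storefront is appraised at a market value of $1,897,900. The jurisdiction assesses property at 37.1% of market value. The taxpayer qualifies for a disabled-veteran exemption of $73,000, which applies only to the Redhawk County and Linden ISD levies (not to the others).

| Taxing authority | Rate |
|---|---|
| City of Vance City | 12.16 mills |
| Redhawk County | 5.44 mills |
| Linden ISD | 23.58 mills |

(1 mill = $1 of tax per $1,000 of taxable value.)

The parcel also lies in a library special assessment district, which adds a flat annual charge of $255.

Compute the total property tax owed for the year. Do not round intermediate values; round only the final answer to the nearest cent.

Assessed value = $1,897,900 × 0.371 = $704,120.9
City of Vance City: $704,120.9 × 0.01216 = $8,562.110144
Redhawk County: ($704,120.9 − $73,000) × 0.00544 = $631,120.9 × 0.00544 = $3,433.297696
Linden ISD: ($704,120.9 − $73,000) × 0.02358 = $631,120.9 × 0.02358 = $14,881.830822
Levies subtotal = $26,877.238662
Total = $26,877.238662 + $255 = $27,132.238662

$27,132.24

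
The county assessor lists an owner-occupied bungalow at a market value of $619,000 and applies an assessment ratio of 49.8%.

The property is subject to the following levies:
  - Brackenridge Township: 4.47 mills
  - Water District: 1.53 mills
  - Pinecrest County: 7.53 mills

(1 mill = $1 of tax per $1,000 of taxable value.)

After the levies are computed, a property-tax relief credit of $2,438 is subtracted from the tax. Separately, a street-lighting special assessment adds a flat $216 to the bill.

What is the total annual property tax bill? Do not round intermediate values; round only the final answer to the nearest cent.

Assessed value = $619,000 × 0.498 = $308,262
Brackenridge Township: $308,262 × 0.00447 = $1,377.93114
Water District: $308,262 × 0.00153 = $471.64086
Pinecrest County: $308,262 × 0.00753 = $2,321.21286
Levies subtotal = $4,170.78486
After credit = $4,170.78486 − $2,438 = $1,732.78486
Total = $1,732.78486 + $216 = $1,948.78486

$1,948.78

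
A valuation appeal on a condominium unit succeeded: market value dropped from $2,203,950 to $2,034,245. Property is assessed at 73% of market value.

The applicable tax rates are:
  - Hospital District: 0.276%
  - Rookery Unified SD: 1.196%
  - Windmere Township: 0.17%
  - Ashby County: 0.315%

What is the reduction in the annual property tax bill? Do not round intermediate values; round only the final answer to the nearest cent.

$2,424.42

Old assessed value = $2,203,950 × 0.73 = $1,608,883.5
New assessed value = $2,034,245 × 0.73 = $1,484,998.85
Combined rate = 0.00276 + 0.01196 + 0.0017 + 0.00315 = 0.01957
Old tax = $1,608,883.5 × 0.01957 = $31,485.850095
New tax = $1,484,998.85 × 0.01957 = $29,061.4274945
Reduction = $31,485.850095 − $29,061.4274945 = $2,424.4226005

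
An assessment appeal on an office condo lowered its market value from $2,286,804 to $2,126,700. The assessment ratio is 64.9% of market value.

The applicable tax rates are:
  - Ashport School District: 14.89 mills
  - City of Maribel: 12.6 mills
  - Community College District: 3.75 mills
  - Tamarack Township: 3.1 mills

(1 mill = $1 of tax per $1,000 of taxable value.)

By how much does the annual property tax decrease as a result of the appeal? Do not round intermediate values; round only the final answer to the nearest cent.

Old assessed value = $2,286,804 × 0.649 = $1,484,135.796
New assessed value = $2,126,700 × 0.649 = $1,380,228.3
Combined rate = 0.01489 + 0.0126 + 0.00375 + 0.0031 = 0.03434
Old tax = $1,484,135.796 × 0.03434 = $50,965.22323464
New tax = $1,380,228.3 × 0.03434 = $47,397.039822
Reduction = $50,965.22323464 − $47,397.039822 = $3,568.18341264

$3,568.18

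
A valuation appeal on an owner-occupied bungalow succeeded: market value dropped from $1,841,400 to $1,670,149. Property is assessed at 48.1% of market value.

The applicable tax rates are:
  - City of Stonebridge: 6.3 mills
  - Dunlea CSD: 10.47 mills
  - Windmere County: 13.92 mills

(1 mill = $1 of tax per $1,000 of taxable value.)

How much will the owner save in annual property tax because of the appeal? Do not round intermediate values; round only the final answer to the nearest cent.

$2,527.99

Old assessed value = $1,841,400 × 0.481 = $885,713.4
New assessed value = $1,670,149 × 0.481 = $803,341.669
Combined rate = 0.0063 + 0.01047 + 0.01392 = 0.03069
Old tax = $885,713.4 × 0.03069 = $27,182.544246
New tax = $803,341.669 × 0.03069 = $24,654.55582161
Reduction = $27,182.544246 − $24,654.55582161 = $2,527.98842439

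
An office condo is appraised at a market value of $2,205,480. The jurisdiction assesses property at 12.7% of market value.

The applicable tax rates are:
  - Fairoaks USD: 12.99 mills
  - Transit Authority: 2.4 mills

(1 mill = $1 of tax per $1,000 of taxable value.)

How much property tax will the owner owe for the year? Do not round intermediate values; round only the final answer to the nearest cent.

$4,310.68

Assessed value = $2,205,480 × 0.127 = $280,095.96
Fairoaks USD: $280,095.96 × 0.01299 = $3,638.4465204
Transit Authority: $280,095.96 × 0.0024 = $672.230304
Total = $3,638.4465204 + $672.230304 = $4,310.6768244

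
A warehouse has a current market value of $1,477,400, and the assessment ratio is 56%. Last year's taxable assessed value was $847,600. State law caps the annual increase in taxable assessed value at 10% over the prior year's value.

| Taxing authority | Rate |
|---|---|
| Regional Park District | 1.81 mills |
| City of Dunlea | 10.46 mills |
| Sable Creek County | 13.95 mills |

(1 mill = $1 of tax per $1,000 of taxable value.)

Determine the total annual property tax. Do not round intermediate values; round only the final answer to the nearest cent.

$21,692.96

Uncapped assessed value = $1,477,400 × 0.56 = $827,344
Cap limit = $847,600 × 1.1 = $932,360
Taxable assessed value = min($827,344, $932,360) = $827,344 (cap does not bind)
Regional Park District: $827,344 × 0.00181 = $1,497.49264
City of Dunlea: $827,344 × 0.01046 = $8,654.01824
Sable Creek County: $827,344 × 0.01395 = $11,541.4488
Total = $21,692.95968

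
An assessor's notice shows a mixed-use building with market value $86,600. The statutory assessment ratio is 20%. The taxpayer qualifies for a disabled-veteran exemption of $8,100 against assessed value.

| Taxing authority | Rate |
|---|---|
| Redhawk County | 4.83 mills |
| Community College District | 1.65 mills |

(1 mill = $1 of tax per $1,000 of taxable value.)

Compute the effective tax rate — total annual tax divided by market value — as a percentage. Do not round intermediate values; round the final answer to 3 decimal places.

0.069%

Assessed value = $86,600 × 0.2 = $17,320
Taxable value = $17,320 − $8,100 = $9,220
Redhawk County: $9,220 × 0.00483 = $44.5326
Community College District: $9,220 × 0.00165 = $15.213
Total tax = $59.7456
Effective rate = $59.7456 ÷ $86,600 = 0.069% of market value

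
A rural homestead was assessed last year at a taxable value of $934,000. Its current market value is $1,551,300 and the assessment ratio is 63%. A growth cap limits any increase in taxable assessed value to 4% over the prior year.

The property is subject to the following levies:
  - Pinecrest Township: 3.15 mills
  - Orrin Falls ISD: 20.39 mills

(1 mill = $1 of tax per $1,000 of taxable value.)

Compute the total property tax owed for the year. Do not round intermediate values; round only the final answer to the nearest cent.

Uncapped assessed value = $1,551,300 × 0.63 = $977,319
Cap limit = $934,000 × 1.04 = $971,360
Taxable assessed value = min($977,319, $971,360) = $971,360 (cap binds)
Pinecrest Township: $971,360 × 0.00315 = $3,059.784
Orrin Falls ISD: $971,360 × 0.02039 = $19,806.0304
Total = $22,865.8144

$22,865.81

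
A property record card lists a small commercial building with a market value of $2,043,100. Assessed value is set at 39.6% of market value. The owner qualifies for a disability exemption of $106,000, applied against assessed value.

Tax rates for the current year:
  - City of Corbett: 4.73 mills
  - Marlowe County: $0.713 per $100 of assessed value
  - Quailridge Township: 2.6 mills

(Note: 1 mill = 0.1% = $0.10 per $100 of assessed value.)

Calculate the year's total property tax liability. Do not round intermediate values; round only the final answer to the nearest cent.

$10,166.36

Assessed value = $2,043,100 × 0.396 = $809,067.6
Taxable value = $809,067.6 − $106,000 = $703,067.6
City of Corbett: $703,067.6 × 0.00473 = $3,325.509748
Marlowe County: $703,067.6 × 0.00713 = $5,012.871988
Quailridge Township: $703,067.6 × 0.0026 = $1,827.97576
Total = $10,166.357496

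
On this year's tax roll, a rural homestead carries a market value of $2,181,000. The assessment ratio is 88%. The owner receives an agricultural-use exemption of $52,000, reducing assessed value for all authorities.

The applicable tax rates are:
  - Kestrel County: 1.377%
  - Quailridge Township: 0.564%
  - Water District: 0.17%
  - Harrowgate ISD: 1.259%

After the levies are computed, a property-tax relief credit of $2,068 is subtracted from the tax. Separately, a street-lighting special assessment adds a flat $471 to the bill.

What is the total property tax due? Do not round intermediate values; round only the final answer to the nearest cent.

Assessed value = $2,181,000 × 0.88 = $1,919,280
Taxable value = $1,919,280 − $52,000 = $1,867,280
Kestrel County: $1,867,280 × 0.01377 = $25,712.4456
Quailridge Township: $1,867,280 × 0.00564 = $10,531.4592
Water District: $1,867,280 × 0.0017 = $3,174.376
Harrowgate ISD: $1,867,280 × 0.01259 = $23,509.0552
Levies subtotal = $62,927.336
After credit = $62,927.336 − $2,068 = $60,859.336
Total = $60,859.336 + $471 = $61,330.336

$61,330.34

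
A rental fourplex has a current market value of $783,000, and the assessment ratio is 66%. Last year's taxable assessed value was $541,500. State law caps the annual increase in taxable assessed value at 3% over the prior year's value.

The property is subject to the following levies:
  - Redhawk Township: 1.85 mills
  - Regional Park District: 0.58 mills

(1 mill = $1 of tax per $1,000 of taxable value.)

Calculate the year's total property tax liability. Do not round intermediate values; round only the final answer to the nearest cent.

$1,255.78

Uncapped assessed value = $783,000 × 0.66 = $516,780
Cap limit = $541,500 × 1.03 = $557,745
Taxable assessed value = min($516,780, $557,745) = $516,780 (cap does not bind)
Redhawk Township: $516,780 × 0.00185 = $956.043
Regional Park District: $516,780 × 0.00058 = $299.7324
Total = $1,255.7754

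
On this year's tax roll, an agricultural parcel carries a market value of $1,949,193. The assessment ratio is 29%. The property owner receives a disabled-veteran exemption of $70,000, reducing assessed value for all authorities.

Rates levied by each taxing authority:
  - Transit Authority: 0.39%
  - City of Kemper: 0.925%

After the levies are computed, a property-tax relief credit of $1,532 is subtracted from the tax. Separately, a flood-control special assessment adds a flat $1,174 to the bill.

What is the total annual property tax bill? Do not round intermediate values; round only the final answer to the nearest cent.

$6,154.75

Assessed value = $1,949,193 × 0.29 = $565,265.97
Taxable value = $565,265.97 − $70,000 = $495,265.97
Transit Authority: $495,265.97 × 0.0039 = $1,931.537283
City of Kemper: $495,265.97 × 0.00925 = $4,581.2102225
Levies subtotal = $6,512.7475055
After credit = $6,512.7475055 − $1,532 = $4,980.7475055
Total = $4,980.7475055 + $1,174 = $6,154.7475055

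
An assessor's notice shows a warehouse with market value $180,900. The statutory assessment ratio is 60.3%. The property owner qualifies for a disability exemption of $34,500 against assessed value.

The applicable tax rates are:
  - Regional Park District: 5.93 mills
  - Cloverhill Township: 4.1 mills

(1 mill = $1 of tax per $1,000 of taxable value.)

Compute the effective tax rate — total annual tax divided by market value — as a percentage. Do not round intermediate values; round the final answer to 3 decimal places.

Assessed value = $180,900 × 0.603 = $109,082.7
Taxable value = $109,082.7 − $34,500 = $74,582.7
Regional Park District: $74,582.7 × 0.00593 = $442.275411
Cloverhill Township: $74,582.7 × 0.0041 = $305.78907
Total tax = $748.064481
Effective rate = $748.064481 ÷ $180,900 = 0.414% of market value

0.414%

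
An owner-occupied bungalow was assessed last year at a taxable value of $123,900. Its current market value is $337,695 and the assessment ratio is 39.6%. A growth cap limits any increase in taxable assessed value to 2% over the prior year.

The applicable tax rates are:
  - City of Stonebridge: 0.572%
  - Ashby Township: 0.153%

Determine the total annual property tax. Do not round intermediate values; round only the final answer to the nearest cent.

Uncapped assessed value = $337,695 × 0.396 = $133,727.22
Cap limit = $123,900 × 1.02 = $126,378
Taxable assessed value = min($133,727.22, $126,378) = $126,378 (cap binds)
City of Stonebridge: $126,378 × 0.00572 = $722.88216
Ashby Township: $126,378 × 0.00153 = $193.35834
Total = $916.2405

$916.24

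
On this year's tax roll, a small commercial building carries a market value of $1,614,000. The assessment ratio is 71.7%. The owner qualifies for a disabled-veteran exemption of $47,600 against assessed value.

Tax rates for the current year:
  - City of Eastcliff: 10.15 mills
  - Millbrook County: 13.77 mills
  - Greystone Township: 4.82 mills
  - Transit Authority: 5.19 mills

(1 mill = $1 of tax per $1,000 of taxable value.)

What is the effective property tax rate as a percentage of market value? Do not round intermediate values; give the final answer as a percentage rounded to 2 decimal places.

Assessed value = $1,614,000 × 0.717 = $1,157,238
Taxable value = $1,157,238 − $47,600 = $1,109,638
City of Eastcliff: $1,109,638 × 0.01015 = $11,262.8257
Millbrook County: $1,109,638 × 0.01377 = $15,279.71526
Greystone Township: $1,109,638 × 0.00482 = $5,348.45516
Transit Authority: $1,109,638 × 0.00519 = $5,759.02122
Total tax = $37,650.01734
Effective rate = $37,650.01734 ÷ $1,614,000 = 2.33% of market value

2.33%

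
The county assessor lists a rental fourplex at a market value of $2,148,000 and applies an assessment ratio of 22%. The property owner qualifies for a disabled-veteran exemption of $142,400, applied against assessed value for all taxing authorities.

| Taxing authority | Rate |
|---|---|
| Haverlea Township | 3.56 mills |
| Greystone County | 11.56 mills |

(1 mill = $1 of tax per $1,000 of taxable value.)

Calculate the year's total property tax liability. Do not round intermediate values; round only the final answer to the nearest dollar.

Assessed value = $2,148,000 × 0.22 = $472,560
Taxable value = $472,560 − $142,400 = $330,160
Haverlea Township: $330,160 × 0.00356 = $1,175.3696
Greystone County: $330,160 × 0.01156 = $3,816.6496
Total = $1,175.3696 + $3,816.6496 = $4,992.0192

$4,992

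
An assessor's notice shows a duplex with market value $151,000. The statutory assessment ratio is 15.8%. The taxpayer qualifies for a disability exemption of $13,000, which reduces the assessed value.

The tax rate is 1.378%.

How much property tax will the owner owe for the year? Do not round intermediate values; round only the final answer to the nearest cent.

Assessed value = $151,000 × 0.158 = $23,858
Taxable value = $23,858 − $13,000 = $10,858
Tax = $10,858 × 0.01378 = $149.62324

$149.62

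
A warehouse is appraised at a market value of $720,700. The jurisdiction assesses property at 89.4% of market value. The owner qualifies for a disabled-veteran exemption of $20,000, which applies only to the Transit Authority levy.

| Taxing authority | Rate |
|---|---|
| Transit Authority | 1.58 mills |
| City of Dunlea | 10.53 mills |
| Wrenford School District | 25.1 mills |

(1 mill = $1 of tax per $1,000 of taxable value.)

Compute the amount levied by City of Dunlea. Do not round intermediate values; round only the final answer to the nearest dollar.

Assessed value = $720,700 × 0.894 = $644,305.8
City of Dunlea taxable value = $644,305.8 (exemption does not apply)
City of Dunlea levy = $644,305.8 × 0.01053 = $6,784.540074

$6,785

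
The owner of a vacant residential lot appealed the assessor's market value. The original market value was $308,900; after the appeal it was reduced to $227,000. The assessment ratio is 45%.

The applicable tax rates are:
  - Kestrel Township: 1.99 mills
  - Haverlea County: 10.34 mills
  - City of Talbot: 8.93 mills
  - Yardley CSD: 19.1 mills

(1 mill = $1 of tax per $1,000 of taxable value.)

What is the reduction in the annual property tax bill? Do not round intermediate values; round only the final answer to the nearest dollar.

Old assessed value = $308,900 × 0.45 = $139,005
New assessed value = $227,000 × 0.45 = $102,150
Combined rate = 0.00199 + 0.01034 + 0.00893 + 0.0191 = 0.04036
Old tax = $139,005 × 0.04036 = $5,610.2418
New tax = $102,150 × 0.04036 = $4,122.774
Reduction = $5,610.2418 − $4,122.774 = $1,487.4678

$1,487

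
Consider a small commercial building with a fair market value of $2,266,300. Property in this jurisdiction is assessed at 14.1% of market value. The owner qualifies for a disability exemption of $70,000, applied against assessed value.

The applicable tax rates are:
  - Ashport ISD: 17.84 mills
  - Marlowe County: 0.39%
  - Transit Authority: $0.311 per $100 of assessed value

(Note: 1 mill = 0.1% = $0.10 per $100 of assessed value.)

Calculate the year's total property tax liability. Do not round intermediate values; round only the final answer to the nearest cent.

Assessed value = $2,266,300 × 0.141 = $319,548.3
Taxable value = $319,548.3 − $70,000 = $249,548.3
Ashport ISD: $249,548.3 × 0.01784 = $4,451.941672
Marlowe County: $249,548.3 × 0.0039 = $973.23837
Transit Authority: $249,548.3 × 0.00311 = $776.095213
Total = $6,201.275255

$6,201.28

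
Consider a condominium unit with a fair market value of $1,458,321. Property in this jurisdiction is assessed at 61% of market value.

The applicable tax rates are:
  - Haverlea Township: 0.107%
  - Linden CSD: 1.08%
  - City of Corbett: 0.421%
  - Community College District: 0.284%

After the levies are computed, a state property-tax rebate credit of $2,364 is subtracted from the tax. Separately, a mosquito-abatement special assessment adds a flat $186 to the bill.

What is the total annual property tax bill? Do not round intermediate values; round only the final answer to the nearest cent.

Assessed value = $1,458,321 × 0.61 = $889,575.81
Haverlea Township: $889,575.81 × 0.00107 = $951.8461167
Linden CSD: $889,575.81 × 0.0108 = $9,607.418748
City of Corbett: $889,575.81 × 0.00421 = $3,745.1141601
Community College District: $889,575.81 × 0.00284 = $2,526.3953004
Levies subtotal = $16,830.7743252
After credit = $16,830.7743252 − $2,364 = $14,466.7743252
Total = $14,466.7743252 + $186 = $14,652.7743252

$14,652.77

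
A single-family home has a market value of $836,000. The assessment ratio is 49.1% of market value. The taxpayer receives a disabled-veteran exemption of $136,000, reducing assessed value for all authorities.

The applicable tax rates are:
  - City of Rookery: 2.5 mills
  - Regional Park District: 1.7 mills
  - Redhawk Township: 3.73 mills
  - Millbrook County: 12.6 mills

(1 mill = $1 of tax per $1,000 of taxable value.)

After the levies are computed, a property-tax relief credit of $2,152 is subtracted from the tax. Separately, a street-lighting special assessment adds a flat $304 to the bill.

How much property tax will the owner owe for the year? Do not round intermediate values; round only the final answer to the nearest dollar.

$3,787

Assessed value = $836,000 × 0.491 = $410,476
Taxable value = $410,476 − $136,000 = $274,476
City of Rookery: $274,476 × 0.0025 = $686.19
Regional Park District: $274,476 × 0.0017 = $466.6092
Redhawk Township: $274,476 × 0.00373 = $1,023.79548
Millbrook County: $274,476 × 0.0126 = $3,458.3976
Levies subtotal = $5,634.99228
After credit = $5,634.99228 − $2,152 = $3,482.99228
Total = $3,482.99228 + $304 = $3,786.99228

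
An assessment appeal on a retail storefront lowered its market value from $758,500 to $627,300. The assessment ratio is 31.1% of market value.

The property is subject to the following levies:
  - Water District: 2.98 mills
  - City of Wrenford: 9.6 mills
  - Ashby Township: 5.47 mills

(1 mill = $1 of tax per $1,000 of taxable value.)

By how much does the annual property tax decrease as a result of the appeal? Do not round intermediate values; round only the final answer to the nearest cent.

Old assessed value = $758,500 × 0.311 = $235,893.5
New assessed value = $627,300 × 0.311 = $195,090.3
Combined rate = 0.00298 + 0.0096 + 0.00547 = 0.01805
Old tax = $235,893.5 × 0.01805 = $4,257.877675
New tax = $195,090.3 × 0.01805 = $3,521.379915
Reduction = $4,257.877675 − $3,521.379915 = $736.49776

$736.50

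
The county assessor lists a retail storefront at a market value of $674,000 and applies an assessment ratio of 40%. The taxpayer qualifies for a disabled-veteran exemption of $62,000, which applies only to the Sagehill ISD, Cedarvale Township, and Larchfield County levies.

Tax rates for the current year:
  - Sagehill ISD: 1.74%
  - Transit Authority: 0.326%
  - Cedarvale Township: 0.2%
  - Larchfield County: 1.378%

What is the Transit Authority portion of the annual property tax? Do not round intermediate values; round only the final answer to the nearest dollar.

$879

Assessed value = $674,000 × 0.4 = $269,600
Transit Authority taxable value = $269,600 (exemption does not apply)
Transit Authority levy = $269,600 × 0.00326 = $878.896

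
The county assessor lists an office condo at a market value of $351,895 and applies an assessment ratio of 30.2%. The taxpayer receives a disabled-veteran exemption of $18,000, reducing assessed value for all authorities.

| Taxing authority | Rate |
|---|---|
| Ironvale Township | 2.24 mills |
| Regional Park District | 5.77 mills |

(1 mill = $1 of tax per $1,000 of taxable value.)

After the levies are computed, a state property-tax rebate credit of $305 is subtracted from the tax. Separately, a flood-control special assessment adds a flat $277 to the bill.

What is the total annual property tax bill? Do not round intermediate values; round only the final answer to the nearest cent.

$679.06

Assessed value = $351,895 × 0.302 = $106,272.29
Taxable value = $106,272.29 − $18,000 = $88,272.29
Ironvale Township: $88,272.29 × 0.00224 = $197.7299296
Regional Park District: $88,272.29 × 0.00577 = $509.3311133
Levies subtotal = $707.0610429
After credit = $707.0610429 − $305 = $402.0610429
Total = $402.0610429 + $277 = $679.0610429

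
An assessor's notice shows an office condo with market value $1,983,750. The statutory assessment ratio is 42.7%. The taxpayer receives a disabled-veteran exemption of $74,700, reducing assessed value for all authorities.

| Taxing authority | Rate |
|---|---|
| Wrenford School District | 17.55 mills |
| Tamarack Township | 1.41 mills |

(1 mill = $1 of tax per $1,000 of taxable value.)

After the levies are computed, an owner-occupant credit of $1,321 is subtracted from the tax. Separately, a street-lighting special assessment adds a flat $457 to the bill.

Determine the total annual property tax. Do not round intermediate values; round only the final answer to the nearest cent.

Assessed value = $1,983,750 × 0.427 = $847,061.25
Taxable value = $847,061.25 − $74,700 = $772,361.25
Wrenford School District: $772,361.25 × 0.01755 = $13,554.9399375
Tamarack Township: $772,361.25 × 0.00141 = $1,089.0293625
Levies subtotal = $14,643.9693
After credit = $14,643.9693 − $1,321 = $13,322.9693
Total = $13,322.9693 + $457 = $13,779.9693

$13,779.97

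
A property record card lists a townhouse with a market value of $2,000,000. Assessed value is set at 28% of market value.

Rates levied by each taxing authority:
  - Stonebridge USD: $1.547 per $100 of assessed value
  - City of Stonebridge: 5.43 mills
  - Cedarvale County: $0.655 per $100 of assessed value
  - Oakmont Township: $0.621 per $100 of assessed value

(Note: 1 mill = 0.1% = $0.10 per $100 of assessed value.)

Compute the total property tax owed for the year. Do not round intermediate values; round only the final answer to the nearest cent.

$18,849.60

Assessed value = $2,000,000 × 0.28 = $560,000
Stonebridge USD: $560,000 × 0.01547 = $8,663.2
City of Stonebridge: $560,000 × 0.00543 = $3,040.8
Cedarvale County: $560,000 × 0.00655 = $3,668
Oakmont Township: $560,000 × 0.00621 = $3,477.6
Total = $18,849.6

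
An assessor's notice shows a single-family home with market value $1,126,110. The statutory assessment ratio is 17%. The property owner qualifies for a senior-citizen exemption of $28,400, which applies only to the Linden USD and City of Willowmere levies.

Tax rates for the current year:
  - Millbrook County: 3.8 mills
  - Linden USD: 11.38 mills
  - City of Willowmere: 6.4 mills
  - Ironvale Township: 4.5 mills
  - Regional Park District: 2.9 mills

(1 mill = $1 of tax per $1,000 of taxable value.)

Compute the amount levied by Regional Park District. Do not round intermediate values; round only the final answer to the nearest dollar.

$555

Assessed value = $1,126,110 × 0.17 = $191,438.7
Regional Park District taxable value = $191,438.7 (exemption does not apply)
Regional Park District levy = $191,438.7 × 0.0029 = $555.17223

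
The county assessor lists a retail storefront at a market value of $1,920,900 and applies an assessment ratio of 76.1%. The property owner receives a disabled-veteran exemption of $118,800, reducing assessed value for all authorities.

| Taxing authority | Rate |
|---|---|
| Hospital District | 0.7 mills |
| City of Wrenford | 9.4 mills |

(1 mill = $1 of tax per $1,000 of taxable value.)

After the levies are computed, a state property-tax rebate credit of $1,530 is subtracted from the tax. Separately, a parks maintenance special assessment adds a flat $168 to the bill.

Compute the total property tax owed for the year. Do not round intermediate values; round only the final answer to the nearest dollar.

Assessed value = $1,920,900 × 0.761 = $1,461,804.9
Taxable value = $1,461,804.9 − $118,800 = $1,343,004.9
Hospital District: $1,343,004.9 × 0.0007 = $940.10343
City of Wrenford: $1,343,004.9 × 0.0094 = $12,624.24606
Levies subtotal = $13,564.34949
After credit = $13,564.34949 − $1,530 = $12,034.34949
Total = $12,034.34949 + $168 = $12,202.34949

$12,202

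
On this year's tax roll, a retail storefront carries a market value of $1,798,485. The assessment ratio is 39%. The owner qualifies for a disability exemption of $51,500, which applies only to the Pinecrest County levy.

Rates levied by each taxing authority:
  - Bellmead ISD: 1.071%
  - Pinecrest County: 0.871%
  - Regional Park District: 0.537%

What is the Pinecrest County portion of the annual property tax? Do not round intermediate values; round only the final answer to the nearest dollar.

Assessed value = $1,798,485 × 0.39 = $701,409.15
Pinecrest County taxable value = $701,409.15 − $51,500 = $649,909.15
Pinecrest County levy = $649,909.15 × 0.00871 = $5,660.7086965

$5,661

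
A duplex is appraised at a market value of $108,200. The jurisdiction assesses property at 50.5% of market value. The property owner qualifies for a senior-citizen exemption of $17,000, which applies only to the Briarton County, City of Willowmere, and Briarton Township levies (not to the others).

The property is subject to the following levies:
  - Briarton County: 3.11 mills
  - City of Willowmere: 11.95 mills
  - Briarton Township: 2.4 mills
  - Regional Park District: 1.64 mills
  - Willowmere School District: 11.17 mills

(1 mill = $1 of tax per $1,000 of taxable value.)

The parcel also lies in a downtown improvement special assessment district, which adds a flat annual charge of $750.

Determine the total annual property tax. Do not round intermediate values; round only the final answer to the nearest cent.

Assessed value = $108,200 × 0.505 = $54,641
Briarton County: ($54,641 − $17,000) × 0.00311 = $37,641 × 0.00311 = $117.06351
City of Willowmere: ($54,641 − $17,000) × 0.01195 = $37,641 × 0.01195 = $449.80995
Briarton Township: ($54,641 − $17,000) × 0.0024 = $37,641 × 0.0024 = $90.3384
Regional Park District: $54,641 × 0.00164 = $89.61124
Willowmere School District: $54,641 × 0.01117 = $610.33997
Levies subtotal = $1,357.16307
Total = $1,357.16307 + $750 = $2,107.16307

$2,107.16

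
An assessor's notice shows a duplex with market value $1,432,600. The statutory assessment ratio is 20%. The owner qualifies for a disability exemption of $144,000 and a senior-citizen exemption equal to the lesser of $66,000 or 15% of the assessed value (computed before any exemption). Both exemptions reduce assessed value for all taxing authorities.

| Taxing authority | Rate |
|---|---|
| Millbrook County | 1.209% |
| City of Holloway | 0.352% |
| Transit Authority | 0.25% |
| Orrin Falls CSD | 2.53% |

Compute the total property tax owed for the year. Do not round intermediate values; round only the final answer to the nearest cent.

$4,321.12

Assessed value = $1,432,600 × 0.2 = $286,520
Senior-citizen exemption = min($66,000, 15% × $286,520) = min($66,000, $42,978) = $42,978 (percentage binds)
Taxable value = $286,520 − $144,000 − $42,978 = $99,542
Millbrook County: $99,542 × 0.01209 = $1,203.46278
City of Holloway: $99,542 × 0.00352 = $350.38784
Transit Authority: $99,542 × 0.0025 = $248.855
Orrin Falls CSD: $99,542 × 0.0253 = $2,518.4126
Total = $4,321.11822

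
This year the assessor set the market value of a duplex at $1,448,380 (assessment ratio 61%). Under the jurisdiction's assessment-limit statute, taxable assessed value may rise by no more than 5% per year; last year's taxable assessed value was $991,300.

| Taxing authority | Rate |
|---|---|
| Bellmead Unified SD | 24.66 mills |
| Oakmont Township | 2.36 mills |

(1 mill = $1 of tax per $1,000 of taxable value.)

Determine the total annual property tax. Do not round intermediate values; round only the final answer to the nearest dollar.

$23,872

Uncapped assessed value = $1,448,380 × 0.61 = $883,511.8
Cap limit = $991,300 × 1.05 = $1,040,865
Taxable assessed value = min($883,511.8, $1,040,865) = $883,511.8 (cap does not bind)
Bellmead Unified SD: $883,511.8 × 0.02466 = $21,787.400988
Oakmont Township: $883,511.8 × 0.00236 = $2,085.087848
Total = $23,872.488836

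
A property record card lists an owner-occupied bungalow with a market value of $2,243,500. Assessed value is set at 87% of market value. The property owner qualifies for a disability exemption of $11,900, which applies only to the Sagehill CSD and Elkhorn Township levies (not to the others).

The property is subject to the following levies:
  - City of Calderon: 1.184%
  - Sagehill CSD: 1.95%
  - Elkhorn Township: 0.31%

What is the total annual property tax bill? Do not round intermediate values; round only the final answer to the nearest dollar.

Assessed value = $2,243,500 × 0.87 = $1,951,845
City of Calderon: $1,951,845 × 0.01184 = $23,109.8448
Sagehill CSD: ($1,951,845 − $11,900) × 0.0195 = $1,939,945 × 0.0195 = $37,828.9275
Elkhorn Township: ($1,951,845 − $11,900) × 0.0031 = $1,939,945 × 0.0031 = $6,013.8295
Total = $66,952.6018

$66,953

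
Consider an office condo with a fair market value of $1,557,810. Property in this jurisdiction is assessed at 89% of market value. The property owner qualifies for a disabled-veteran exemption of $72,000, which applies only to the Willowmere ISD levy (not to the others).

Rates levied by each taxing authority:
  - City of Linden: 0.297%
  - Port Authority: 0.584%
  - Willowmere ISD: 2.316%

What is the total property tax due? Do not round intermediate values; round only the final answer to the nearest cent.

$42,657.32

Assessed value = $1,557,810 × 0.89 = $1,386,450.9
City of Linden: $1,386,450.9 × 0.00297 = $4,117.759173
Port Authority: $1,386,450.9 × 0.00584 = $8,096.873256
Willowmere ISD: ($1,386,450.9 − $72,000) × 0.02316 = $1,314,450.9 × 0.02316 = $30,442.682844
Total = $42,657.315273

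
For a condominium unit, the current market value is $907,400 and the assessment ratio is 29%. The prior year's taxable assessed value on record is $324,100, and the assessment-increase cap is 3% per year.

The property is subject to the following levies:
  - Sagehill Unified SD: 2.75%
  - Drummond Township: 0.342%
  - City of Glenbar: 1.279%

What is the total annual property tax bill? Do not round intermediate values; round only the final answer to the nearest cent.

Uncapped assessed value = $907,400 × 0.29 = $263,146
Cap limit = $324,100 × 1.03 = $333,823
Taxable assessed value = min($263,146, $333,823) = $263,146 (cap does not bind)
Sagehill Unified SD: $263,146 × 0.0275 = $7,236.515
Drummond Township: $263,146 × 0.00342 = $899.95932
City of Glenbar: $263,146 × 0.01279 = $3,365.63734
Total = $11,502.11166

$11,502.11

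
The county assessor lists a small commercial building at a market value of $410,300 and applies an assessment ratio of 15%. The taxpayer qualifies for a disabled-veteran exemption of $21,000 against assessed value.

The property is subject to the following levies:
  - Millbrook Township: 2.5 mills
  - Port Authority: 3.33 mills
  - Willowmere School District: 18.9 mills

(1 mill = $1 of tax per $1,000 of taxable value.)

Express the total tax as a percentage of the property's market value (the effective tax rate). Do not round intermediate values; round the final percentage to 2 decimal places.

0.24%

Assessed value = $410,300 × 0.15 = $61,545
Taxable value = $61,545 − $21,000 = $40,545
Millbrook Township: $40,545 × 0.0025 = $101.3625
Port Authority: $40,545 × 0.00333 = $135.01485
Willowmere School District: $40,545 × 0.0189 = $766.3005
Total tax = $1,002.67785
Effective rate = $1,002.67785 ÷ $410,300 = 0.24% of market value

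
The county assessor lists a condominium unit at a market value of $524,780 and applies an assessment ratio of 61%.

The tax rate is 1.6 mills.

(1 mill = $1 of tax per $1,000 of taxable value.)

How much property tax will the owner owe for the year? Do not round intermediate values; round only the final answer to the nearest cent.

Assessed value = $524,780 × 0.61 = $320,115.8
Tax = $320,115.8 × 0.0016 = $512.18528

$512.19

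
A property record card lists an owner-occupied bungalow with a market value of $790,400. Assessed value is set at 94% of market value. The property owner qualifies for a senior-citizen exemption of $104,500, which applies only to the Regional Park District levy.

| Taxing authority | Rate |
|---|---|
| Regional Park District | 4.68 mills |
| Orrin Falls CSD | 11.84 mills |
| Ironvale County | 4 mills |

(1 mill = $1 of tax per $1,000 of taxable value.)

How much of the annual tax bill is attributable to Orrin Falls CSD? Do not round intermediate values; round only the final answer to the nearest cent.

Assessed value = $790,400 × 0.94 = $742,976
Orrin Falls CSD taxable value = $742,976 (exemption does not apply)
Orrin Falls CSD levy = $742,976 × 0.01184 = $8,796.83584

$8,796.84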